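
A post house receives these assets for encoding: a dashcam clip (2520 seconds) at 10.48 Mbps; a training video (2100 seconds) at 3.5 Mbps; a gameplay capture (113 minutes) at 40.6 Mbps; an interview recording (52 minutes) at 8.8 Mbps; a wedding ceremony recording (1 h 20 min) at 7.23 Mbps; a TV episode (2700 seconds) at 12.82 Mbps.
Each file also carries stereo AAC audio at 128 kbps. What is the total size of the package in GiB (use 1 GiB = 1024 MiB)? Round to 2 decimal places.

47.57 GiB

Audio: 128 kbps = 0.128 Mbps.
dashcam clip: 10.608 Mbps × 2520 s = 26732.2 Mb
training video: 3.628 Mbps × 2100 s = 7618.8 Mb
gameplay capture: 40.728 Mbps × 6780 s = 276135.8 Mb
interview recording: 8.928 Mbps × 3120 s = 27855.4 Mb
wedding ceremony recording: 7.358 Mbps × 4800 s = 35318.4 Mb
TV episode: 12.948 Mbps × 2700 s = 34959.6 Mb
Total: 408620.2 Mb = 51077.5 MB.
= 47.57 GiB.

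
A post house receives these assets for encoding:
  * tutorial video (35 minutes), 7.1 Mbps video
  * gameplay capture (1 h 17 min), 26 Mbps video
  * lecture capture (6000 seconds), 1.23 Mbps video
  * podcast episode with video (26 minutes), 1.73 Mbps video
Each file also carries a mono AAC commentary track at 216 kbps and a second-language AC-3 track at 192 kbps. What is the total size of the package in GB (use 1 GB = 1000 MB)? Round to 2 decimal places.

18.87 GB

Audio total: 216 + 192 = 408 kbps = 0.408 Mbps.
tutorial video: 7.508 Mbps × 2100 s = 15766.8 Mb
gameplay capture: 26.408 Mbps × 4620 s = 122005.0 Mb
lecture capture: 1.638 Mbps × 6000 s = 9828.0 Mb
podcast episode with video: 2.138 Mbps × 1560 s = 3335.3 Mb
Total: 150935.0 Mb = 18866.9 MB.
= 18.87 GB.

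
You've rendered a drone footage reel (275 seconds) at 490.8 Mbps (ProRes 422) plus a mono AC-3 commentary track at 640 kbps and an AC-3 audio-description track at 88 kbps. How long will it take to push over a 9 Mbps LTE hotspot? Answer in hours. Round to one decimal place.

4.2 hours

Audio total: 640 + 88 = 728 kbps = 0.728 Mbps.
Total bitrate: 491.528 Mbps.
File: 491.528 Mbps × 275 s = 135170.2 Mb.
At 9 Mbps: 135170.2 / 9 = 15018.9 s ≈ 4.17 hours.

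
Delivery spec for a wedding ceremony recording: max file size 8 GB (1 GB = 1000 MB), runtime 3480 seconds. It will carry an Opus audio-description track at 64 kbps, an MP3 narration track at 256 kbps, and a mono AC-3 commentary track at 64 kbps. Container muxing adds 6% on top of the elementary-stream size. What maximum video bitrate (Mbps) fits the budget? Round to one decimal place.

17.0 Mbps

Budget: 8 GB = 64000.0 Mb.
Stream payload after overhead: 64000.0 / 1.06 = 60377.4 Mb.
Total bitrate budget: 60377.4 Mb / 3480 s = 17.350 Mbps.
Audio total: 64 + 256 + 64 = 384 kbps = 0.384 Mbps.
Video: 17.350 − 0.384 = 16.966 Mbps.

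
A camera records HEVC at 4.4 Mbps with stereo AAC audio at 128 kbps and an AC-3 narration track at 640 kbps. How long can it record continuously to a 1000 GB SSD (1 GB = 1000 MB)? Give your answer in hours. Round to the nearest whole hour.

430 hours

Audio total: 128 + 640 = 768 kbps = 0.768 Mbps.
Total bitrate: 4.4 + 0.768 = 5.168 Mbps.
Capacity: 1000 GB = 8,000,000 Mb.
Recording time: 8,000,000 / 5.168 = 1,547,988 s ≈ 430 hours.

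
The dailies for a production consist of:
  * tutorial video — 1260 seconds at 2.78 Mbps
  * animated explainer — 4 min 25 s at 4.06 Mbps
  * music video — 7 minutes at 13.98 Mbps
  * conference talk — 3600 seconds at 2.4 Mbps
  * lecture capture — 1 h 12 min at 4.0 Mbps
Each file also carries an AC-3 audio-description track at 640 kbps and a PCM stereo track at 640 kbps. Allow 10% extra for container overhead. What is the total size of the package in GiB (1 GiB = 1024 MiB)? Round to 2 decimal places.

6.27 GiB

Audio total: 640 + 640 = 1280 kbps = 1.280 Mbps.
tutorial video: 4.060 Mbps × 1260 s × 1.10 = 5627.2 Mb
animated explainer: 5.340 Mbps × 265 s × 1.10 = 1556.6 Mb
music video: 15.260 Mbps × 420 s × 1.10 = 7050.1 Mb
conference talk: 3.680 Mbps × 3600 s × 1.10 = 14572.8 Mb
lecture capture: 5.280 Mbps × 4320 s × 1.10 = 25090.6 Mb
Total: 53897.2 Mb = 6737.2 MB.
= 6.274 GiB.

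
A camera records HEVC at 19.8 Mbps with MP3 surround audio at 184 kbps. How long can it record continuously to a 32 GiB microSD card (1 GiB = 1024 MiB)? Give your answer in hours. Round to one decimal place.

3.8 hours

Audio: 184 kbps = 0.184 Mbps.
Total bitrate: 19.8 + 0.184 = 19.984 Mbps.
Capacity: 32 GiB = 274,878 Mb.
Recording time: 274,878 / 19.984 = 13,755 s ≈ 3.82 hours.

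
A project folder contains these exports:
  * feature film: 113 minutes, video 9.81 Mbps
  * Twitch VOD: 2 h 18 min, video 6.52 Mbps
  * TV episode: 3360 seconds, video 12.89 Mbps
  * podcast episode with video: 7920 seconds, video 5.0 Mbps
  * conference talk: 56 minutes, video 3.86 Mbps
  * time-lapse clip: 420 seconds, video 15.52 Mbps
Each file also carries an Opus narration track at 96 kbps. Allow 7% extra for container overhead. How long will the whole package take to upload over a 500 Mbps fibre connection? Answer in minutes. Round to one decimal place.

8.1 minutes

Audio: 96 kbps = 0.096 Mbps.
feature film: 9.906 Mbps × 6780 s × 1.07 = 71864.1 Mb
Twitch VOD: 6.616 Mbps × 8280 s × 1.07 = 58615.1 Mb
TV episode: 12.986 Mbps × 3360 s × 1.07 = 46687.3 Mb
podcast episode with video: 5.096 Mbps × 7920 s × 1.07 = 43185.5 Mb
conference talk: 3.956 Mbps × 3360 s × 1.07 = 14222.6 Mb
time-lapse clip: 15.616 Mbps × 420 s × 1.07 = 7017.8 Mb
Total: 241592.4 Mb = 30199.1 MB.
At 500 Mbps: 241592.4 / 500 = 483 s ≈ 8.05 minutes.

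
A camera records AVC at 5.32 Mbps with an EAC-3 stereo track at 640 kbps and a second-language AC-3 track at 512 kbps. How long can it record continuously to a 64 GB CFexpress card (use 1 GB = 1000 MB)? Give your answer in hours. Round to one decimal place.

22.0 hours

Audio total: 640 + 512 = 1152 kbps = 1.152 Mbps.
Total bitrate: 5.32 + 1.152 = 6.472 Mbps.
Capacity: 64 GB = 512,000 Mb.
Recording time: 512,000 / 6.472 = 79,110 s ≈ 22.0 hours.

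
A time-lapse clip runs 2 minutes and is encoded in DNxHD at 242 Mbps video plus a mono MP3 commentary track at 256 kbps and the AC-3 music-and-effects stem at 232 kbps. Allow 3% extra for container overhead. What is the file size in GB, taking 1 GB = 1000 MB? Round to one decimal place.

3.7 GB

2 min = 120 s
Audio total: 256 + 232 = 488 kbps = 0.488 Mbps.
Total bitrate: 242 + 0.488 = 242.488 Mbps.
Stream data: 242.488 Mbps × 120 s = 29098.6 Mb.
With 3% container overhead: ×1.03.
29,972 Mb ÷ 8 = 3,746 MB → 3.746 GB.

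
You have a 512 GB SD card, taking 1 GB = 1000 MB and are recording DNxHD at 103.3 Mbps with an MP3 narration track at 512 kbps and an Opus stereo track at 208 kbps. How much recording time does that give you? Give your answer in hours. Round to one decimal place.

10.9 hours

Audio total: 512 + 208 = 720 kbps = 0.720 Mbps.
Total bitrate: 103.3 + 0.720 = 104.020 Mbps.
Capacity: 512 GB = 4,096,000 Mb.
Recording time: 4,096,000 / 104.020 = 39,377 s ≈ 10.9 hours.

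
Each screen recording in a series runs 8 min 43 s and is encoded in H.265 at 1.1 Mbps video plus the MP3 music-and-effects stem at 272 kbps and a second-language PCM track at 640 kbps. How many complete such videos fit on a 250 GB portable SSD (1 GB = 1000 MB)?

8 min 43 s = 523 s
Audio total: 272 + 640 = 912 kbps = 0.912 Mbps.
Total bitrate: 2.012 Mbps.
Per item: 2.012 Mbps × 523 s = 1,052 Mb = 131.5 MB.
Capacity: 250 GB = 2,000,000 Mb; 1900.64 items → 1900 complete.

1900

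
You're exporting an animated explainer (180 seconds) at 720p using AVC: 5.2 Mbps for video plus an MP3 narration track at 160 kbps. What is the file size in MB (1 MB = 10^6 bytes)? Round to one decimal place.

Audio: 160 kbps = 0.160 Mbps.
Total bitrate: 5.2 + 0.160 = 5.360 Mbps.
Stream data: 5.360 Mbps × 180 s = 964.8 Mb.
964.8 Mb ÷ 8 = 120.6 MB → 120.6 MB.

120.6 MB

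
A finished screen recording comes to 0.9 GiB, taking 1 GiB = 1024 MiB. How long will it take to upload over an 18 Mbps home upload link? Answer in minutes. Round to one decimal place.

7.2 minutes

File: 0.9 GiB = 7730.9 Mb.
At 18 Mbps: 7730.9 / 18 = 429.5 s ≈ 7.16 minutes.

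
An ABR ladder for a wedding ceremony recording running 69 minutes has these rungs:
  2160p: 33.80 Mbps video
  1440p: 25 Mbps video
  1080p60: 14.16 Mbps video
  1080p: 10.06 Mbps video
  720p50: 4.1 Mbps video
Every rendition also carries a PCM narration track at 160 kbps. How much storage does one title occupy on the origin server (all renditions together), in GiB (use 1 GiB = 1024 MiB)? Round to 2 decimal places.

42.37 GiB

69 min = 4140 s
Audio: 160 kbps = 0.160 Mbps.
Sum of rendition bitrates: (33.80+0.160) + (25+0.160) + (14.16+0.160) + (10.06+0.160) + (4.1+0.160) = 87.920 Mbps.
× 4140 s = 363,989 Mb = 45,499 MB = 42.37 GiB.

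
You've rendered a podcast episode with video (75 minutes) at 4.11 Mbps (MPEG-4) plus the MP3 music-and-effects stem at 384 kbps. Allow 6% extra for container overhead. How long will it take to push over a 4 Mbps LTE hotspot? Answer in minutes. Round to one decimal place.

89.3 minutes

75 min = 4500 s
Audio: 384 kbps = 0.384 Mbps.
Total bitrate: 4.494 Mbps.
File: 4.494 Mbps × 4500 s = 20223.0 Mb.
With 6% container overhead: ×1.06. → 21436.4 Mb.
At 4 Mbps: 21436.4 / 4 = 5359.1 s ≈ 89.3 minutes.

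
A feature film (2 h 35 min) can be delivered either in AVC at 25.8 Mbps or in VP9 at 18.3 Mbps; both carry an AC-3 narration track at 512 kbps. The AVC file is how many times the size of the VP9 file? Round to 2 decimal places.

1.40

2 h 35 min = 155 min = 9300 s
Audio: 512 kbps = 0.512 Mbps.
AVC: 26.312 Mbps × 9300 s = 244701.6 Mb = 28.487 GiB.
VP9: 18.812 Mbps × 9300 s = 174951.6 Mb = 20.367 GiB.
Ratio: 28.487 / 20.367 = 1.399.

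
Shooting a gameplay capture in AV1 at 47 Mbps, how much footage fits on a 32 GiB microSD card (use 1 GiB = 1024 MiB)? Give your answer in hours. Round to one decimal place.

1.6 hours

Capacity: 32 GiB = 274,878 Mb.
Recording time: 274,878 / 47.000 = 5,848 s ≈ 1.62 hours.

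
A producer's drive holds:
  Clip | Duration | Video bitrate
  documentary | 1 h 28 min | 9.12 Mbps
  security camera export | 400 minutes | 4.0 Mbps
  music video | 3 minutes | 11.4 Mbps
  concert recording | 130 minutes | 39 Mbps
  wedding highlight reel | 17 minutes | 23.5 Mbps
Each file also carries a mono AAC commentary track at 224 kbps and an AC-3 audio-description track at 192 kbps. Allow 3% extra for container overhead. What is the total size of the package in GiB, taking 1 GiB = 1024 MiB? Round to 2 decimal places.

58.79 GiB

Audio total: 224 + 192 = 416 kbps = 0.416 Mbps.
documentary: 9.536 Mbps × 5280 s × 1.03 = 51860.6 Mb
security camera export: 4.416 Mbps × 24000 s × 1.03 = 109163.5 Mb
music video: 11.816 Mbps × 180 s × 1.03 = 2190.7 Mb
concert recording: 39.416 Mbps × 7800 s × 1.03 = 316668.1 Mb
wedding highlight reel: 23.916 Mbps × 1020 s × 1.03 = 25126.1 Mb
Total: 505009.1 Mb = 63126.1 MB.
= 58.79 GiB.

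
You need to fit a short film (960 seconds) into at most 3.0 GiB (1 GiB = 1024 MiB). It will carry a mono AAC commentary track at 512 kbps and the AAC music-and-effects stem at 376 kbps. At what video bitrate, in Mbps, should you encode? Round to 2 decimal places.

25.96 Mbps

Budget: 3.0 GiB = 25769.8 Mb.
Total bitrate budget: 25769.8 Mb / 960 s = 26.844 Mbps.
Audio total: 512 + 376 = 888 kbps = 0.888 Mbps.
Video: 26.844 − 0.888 = 25.956 Mbps.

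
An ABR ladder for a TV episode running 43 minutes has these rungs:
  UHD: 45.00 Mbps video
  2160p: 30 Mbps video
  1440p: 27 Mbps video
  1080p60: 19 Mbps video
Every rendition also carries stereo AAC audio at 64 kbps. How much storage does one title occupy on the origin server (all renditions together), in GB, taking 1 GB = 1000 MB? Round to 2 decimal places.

39.11 GB

43 min = 2580 s
Audio: 64 kbps = 0.064 Mbps.
Sum of rendition bitrates: (45.00+0.064) + (30+0.064) + (27+0.064) + (19+0.064) = 121.256 Mbps.
× 2580 s = 312,840 Mb = 39,105 MB = 39.11 GB.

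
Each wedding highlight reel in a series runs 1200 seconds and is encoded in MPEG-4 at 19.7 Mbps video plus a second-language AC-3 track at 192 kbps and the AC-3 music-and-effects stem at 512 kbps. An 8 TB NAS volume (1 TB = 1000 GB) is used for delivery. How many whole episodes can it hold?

2613

Audio total: 192 + 512 = 704 kbps = 0.704 Mbps.
Total bitrate: 20.404 Mbps.
Per item: 20.404 Mbps × 1200 s = 24,485 Mb = 3,061 MB.
Capacity: 8 TB = 64,000,000 Mb; 2613.87 items → 2613 complete.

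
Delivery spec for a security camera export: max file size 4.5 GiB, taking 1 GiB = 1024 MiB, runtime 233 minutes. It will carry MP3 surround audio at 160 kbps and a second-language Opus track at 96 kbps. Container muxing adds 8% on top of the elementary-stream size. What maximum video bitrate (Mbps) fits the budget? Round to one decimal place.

Budget: 4.5 GiB = 38654.7 Mb.
Stream payload after overhead: 38654.7 / 1.08 = 35791.4 Mb.
233 min = 13980 s
Total bitrate budget: 35791.4 Mb / 13980 s = 2.560 Mbps.
Audio total: 160 + 96 = 256 kbps = 0.256 Mbps.
Video: 2.560 − 0.256 = 2.304 Mbps.

2.3 Mbps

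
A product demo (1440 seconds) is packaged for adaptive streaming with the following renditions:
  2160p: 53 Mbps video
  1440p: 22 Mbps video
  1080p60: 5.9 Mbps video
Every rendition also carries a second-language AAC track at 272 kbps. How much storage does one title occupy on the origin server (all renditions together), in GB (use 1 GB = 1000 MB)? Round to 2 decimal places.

Audio: 272 kbps = 0.272 Mbps.
Sum of rendition bitrates: (53+0.272) + (22+0.272) + (5.9+0.272) = 81.716 Mbps.
× 1440 s = 117,671 Mb = 14,709 MB = 14.71 GB.

14.71 GB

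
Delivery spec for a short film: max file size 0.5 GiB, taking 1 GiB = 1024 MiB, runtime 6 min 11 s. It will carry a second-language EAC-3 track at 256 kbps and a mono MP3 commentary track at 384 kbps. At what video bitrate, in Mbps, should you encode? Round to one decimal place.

Budget: 0.5 GiB = 4295.0 Mb.
6 min 11 s = 371 s
Total bitrate budget: 4295.0 Mb / 371 s = 11.577 Mbps.
Audio total: 256 + 384 = 640 kbps = 0.640 Mbps.
Video: 11.577 − 0.640 = 10.937 Mbps.

10.9 Mbps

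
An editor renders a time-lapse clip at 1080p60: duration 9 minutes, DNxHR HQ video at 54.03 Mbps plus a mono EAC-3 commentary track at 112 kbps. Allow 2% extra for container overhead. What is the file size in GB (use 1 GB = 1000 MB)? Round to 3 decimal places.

3.728 GB

9 min = 540 s
Audio: 112 kbps = 0.112 Mbps.
Total bitrate: 54.03 + 0.112 = 54.142 Mbps.
Stream data: 54.142 Mbps × 540 s = 29236.7 Mb.
With 2% container overhead: ×1.02.
29,821 Mb ÷ 8 = 3,728 MB → 3.728 GB.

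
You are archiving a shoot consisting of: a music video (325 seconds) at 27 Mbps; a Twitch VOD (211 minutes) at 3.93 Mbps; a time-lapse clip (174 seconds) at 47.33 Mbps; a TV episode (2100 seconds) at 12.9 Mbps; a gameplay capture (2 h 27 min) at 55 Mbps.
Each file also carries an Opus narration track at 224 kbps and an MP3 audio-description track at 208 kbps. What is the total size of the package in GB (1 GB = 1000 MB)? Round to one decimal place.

Audio total: 224 + 208 = 432 kbps = 0.432 Mbps.
music video: 27.432 Mbps × 325 s = 8915.4 Mb
Twitch VOD: 4.362 Mbps × 12660 s = 55222.9 Mb
time-lapse clip: 47.762 Mbps × 174 s = 8310.6 Mb
TV episode: 13.332 Mbps × 2100 s = 27997.2 Mb
gameplay capture: 55.432 Mbps × 8820 s = 488910.2 Mb
Total: 589356.3 Mb = 73669.5 MB.
= 73.67 GB.

73.7 GB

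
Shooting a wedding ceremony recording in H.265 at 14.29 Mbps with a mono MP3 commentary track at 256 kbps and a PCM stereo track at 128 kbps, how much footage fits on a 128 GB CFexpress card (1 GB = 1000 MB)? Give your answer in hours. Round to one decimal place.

Audio total: 256 + 128 = 384 kbps = 0.384 Mbps.
Total bitrate: 14.29 + 0.384 = 14.674 Mbps.
Capacity: 128 GB = 1,024,000 Mb.
Recording time: 1,024,000 / 14.674 = 69,783 s ≈ 19.4 hours.

19.4 hours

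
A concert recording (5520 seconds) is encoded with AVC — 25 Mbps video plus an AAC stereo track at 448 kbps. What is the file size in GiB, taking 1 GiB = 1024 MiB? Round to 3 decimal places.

Audio: 448 kbps = 0.448 Mbps.
Total bitrate: 25 + 0.448 = 25.448 Mbps.
Stream data: 25.448 Mbps × 5520 s = 140473.0 Mb.
140,473 Mb = 17,559,120,000 bytes ÷ 1,073,741,824 = 16.35 GiB.

16.353 GiB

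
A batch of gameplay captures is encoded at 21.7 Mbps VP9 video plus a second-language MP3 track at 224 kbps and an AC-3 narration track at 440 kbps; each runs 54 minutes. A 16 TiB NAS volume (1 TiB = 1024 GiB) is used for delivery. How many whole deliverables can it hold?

1942

54 min = 3240 s
Audio total: 224 + 440 = 664 kbps = 0.664 Mbps.
Total bitrate: 22.364 Mbps.
Per item: 22.364 Mbps × 3240 s = 72,459 Mb = 9,057 MB.
Capacity: 16 TiB = 140,737,488 Mb; 1942.30 items → 1942 complete.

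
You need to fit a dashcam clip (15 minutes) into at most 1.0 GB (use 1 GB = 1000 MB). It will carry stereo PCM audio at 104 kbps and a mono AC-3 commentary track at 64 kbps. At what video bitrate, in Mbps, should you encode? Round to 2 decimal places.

Budget: 1.0 GB = 8000.0 Mb.
15 min = 900 s
Total bitrate budget: 8000.0 Mb / 900 s = 8.889 Mbps.
Audio total: 104 + 64 = 168 kbps = 0.168 Mbps.
Video: 8.889 − 0.168 = 8.721 Mbps.

8.72 Mbps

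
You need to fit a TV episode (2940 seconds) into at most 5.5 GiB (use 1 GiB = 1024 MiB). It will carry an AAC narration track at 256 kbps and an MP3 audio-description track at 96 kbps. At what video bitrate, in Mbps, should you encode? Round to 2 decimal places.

Budget: 5.5 GiB = 47244.6 Mb.
Total bitrate budget: 47244.6 Mb / 2940 s = 16.070 Mbps.
Audio total: 256 + 96 = 352 kbps = 0.352 Mbps.
Video: 16.070 − 0.352 = 15.718 Mbps.

15.72 Mbps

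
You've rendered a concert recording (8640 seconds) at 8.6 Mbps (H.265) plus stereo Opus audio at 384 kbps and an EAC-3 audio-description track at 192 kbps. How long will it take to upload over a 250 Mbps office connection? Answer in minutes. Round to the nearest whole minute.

Audio total: 384 + 192 = 576 kbps = 0.576 Mbps.
Total bitrate: 9.176 Mbps.
File: 9.176 Mbps × 8640 s = 79280.6 Mb.
At 250 Mbps: 79280.6 / 250 = 317.1 s ≈ 5.29 minutes.

5 minutes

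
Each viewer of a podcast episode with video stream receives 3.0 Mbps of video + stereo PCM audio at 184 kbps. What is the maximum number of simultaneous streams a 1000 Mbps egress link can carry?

Audio: 184 kbps = 0.184 Mbps.
Per-viewer media rate: 3.184 Mbps.
1000 Mbps = 1,000 Mbps; 1,000 / 3.184 = 314.07 → 314 viewers.

314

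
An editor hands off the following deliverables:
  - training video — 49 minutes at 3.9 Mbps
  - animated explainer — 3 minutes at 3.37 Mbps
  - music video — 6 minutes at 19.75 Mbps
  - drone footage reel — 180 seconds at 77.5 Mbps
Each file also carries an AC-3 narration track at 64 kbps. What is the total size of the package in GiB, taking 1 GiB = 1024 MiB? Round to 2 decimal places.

Audio: 64 kbps = 0.064 Mbps.
training video: 3.964 Mbps × 2940 s = 11654.2 Mb
animated explainer: 3.434 Mbps × 180 s = 618.1 Mb
music video: 19.814 Mbps × 360 s = 7133.0 Mb
drone footage reel: 77.564 Mbps × 180 s = 13961.5 Mb
Total: 33366.8 Mb = 4170.9 MB.
= 3.884 GiB.

3.88 GiB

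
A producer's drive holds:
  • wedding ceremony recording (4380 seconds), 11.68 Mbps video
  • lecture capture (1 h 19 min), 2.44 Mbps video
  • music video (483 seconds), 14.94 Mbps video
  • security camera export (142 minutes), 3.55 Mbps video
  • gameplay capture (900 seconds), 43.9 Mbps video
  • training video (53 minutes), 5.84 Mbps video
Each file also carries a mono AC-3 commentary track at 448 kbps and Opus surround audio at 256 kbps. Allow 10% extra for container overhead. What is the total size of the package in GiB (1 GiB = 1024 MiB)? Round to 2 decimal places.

22.27 GiB

Audio total: 448 + 256 = 704 kbps = 0.704 Mbps.
wedding ceremony recording: 12.384 Mbps × 4380 s × 1.10 = 59666.1 Mb
lecture capture: 3.144 Mbps × 4740 s × 1.10 = 16392.8 Mb
music video: 15.644 Mbps × 483 s × 1.10 = 8311.7 Mb
security camera export: 4.254 Mbps × 8520 s × 1.10 = 39868.5 Mb
gameplay capture: 44.604 Mbps × 900 s × 1.10 = 44158.0 Mb
training video: 6.544 Mbps × 3180 s × 1.10 = 22890.9 Mb
Total: 191287.9 Mb = 23911.0 MB.
= 22.27 GiB.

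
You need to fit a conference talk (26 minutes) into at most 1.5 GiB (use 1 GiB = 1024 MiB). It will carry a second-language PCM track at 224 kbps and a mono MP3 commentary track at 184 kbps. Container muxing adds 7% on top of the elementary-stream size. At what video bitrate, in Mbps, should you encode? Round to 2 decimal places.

7.31 Mbps

Budget: 1.5 GiB = 12884.9 Mb.
Stream payload after overhead: 12884.9 / 1.07 = 12042.0 Mb.
26 min = 1560 s
Total bitrate budget: 12042.0 Mb / 1560 s = 7.719 Mbps.
Audio total: 224 + 184 = 408 kbps = 0.408 Mbps.
Video: 7.719 − 0.408 = 7.311 Mbps.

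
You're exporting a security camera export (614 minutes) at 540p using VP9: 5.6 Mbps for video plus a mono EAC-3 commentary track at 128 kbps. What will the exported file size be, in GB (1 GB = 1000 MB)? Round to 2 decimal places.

614 min = 36840 s
Audio: 128 kbps = 0.128 Mbps.
Total bitrate: 5.6 + 0.128 = 5.728 Mbps.
Stream data: 5.728 Mbps × 36840 s = 211019.5 Mb.
211,020 Mb ÷ 8 = 26,377 MB → 26.38 GB.

26.38 GB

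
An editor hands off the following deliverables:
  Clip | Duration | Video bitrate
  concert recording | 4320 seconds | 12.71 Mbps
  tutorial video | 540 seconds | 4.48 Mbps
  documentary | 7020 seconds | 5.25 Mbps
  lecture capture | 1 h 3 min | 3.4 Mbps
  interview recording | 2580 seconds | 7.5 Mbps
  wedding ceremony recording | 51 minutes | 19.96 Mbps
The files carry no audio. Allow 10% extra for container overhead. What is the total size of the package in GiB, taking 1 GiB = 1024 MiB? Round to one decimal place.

24.0 GiB

concert recording: 12.710 Mbps × 4320 s × 1.10 = 60397.9 Mb
tutorial video: 4.480 Mbps × 540 s × 1.10 = 2661.1 Mb
documentary: 5.250 Mbps × 7020 s × 1.10 = 40540.5 Mb
lecture capture: 3.400 Mbps × 3780 s × 1.10 = 14137.2 Mb
interview recording: 7.500 Mbps × 2580 s × 1.10 = 21285.0 Mb
wedding ceremony recording: 19.960 Mbps × 3060 s × 1.10 = 67185.4 Mb
Total: 206207.1 Mb = 25775.9 MB.
= 24.01 GiB.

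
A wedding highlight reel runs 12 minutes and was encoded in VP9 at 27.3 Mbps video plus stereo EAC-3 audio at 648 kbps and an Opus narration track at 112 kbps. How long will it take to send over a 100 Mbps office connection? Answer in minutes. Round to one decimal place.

3.4 minutes

12 min = 720 s
Audio total: 648 + 112 = 760 kbps = 0.760 Mbps.
Total bitrate: 28.060 Mbps.
File: 28.060 Mbps × 720 s = 20203.2 Mb.
At 100 Mbps: 20203.2 / 100 = 202.0 s ≈ 3.37 minutes.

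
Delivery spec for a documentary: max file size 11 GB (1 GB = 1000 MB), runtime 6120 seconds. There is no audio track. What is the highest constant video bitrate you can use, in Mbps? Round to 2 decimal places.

Budget: 11 GB = 88000.0 Mb.
Total bitrate budget: 88000.0 Mb / 6120 s = 14.379 Mbps.

14.38 Mbps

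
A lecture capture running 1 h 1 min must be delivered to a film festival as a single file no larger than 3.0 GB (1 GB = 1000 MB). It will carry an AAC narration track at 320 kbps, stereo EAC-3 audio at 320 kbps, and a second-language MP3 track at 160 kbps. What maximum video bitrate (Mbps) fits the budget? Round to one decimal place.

5.8 Mbps

Budget: 3.0 GB = 24000.0 Mb.
1 h 1 min = 61 min = 3660 s
Total bitrate budget: 24000.0 Mb / 3660 s = 6.557 Mbps.
Audio total: 320 + 320 + 160 = 800 kbps = 0.800 Mbps.
Video: 6.557 − 0.800 = 5.757 Mbps.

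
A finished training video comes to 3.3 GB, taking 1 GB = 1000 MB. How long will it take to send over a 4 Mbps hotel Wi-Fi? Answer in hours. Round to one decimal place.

File: 3.3 GB = 26400.0 Mb.
At 4 Mbps: 26400.0 / 4 = 6600.0 s ≈ 1.83 hours.

1.8 hours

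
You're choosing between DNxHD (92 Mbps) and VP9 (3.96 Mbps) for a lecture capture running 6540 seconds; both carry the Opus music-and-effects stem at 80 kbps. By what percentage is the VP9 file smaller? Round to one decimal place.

Audio: 80 kbps = 0.080 Mbps.
DNxHD: 92.080 Mbps × 6540 s = 602203.2 Mb = 70.106 GiB.
VP9: 4.040 Mbps × 6540 s = 26421.6 Mb = 3.076 GiB.
Reduction: (1 − 3.076/70.106) × 100 = 95.61%.

95.6%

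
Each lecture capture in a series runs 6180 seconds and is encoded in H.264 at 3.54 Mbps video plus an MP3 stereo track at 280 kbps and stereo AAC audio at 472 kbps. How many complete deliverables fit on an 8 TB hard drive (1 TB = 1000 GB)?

Audio total: 280 + 472 = 752 kbps = 0.752 Mbps.
Total bitrate: 4.292 Mbps.
Per item: 4.292 Mbps × 6180 s = 26,525 Mb = 3,316 MB.
Capacity: 8 TB = 64,000,000 Mb; 2412.86 items → 2412 complete.

2412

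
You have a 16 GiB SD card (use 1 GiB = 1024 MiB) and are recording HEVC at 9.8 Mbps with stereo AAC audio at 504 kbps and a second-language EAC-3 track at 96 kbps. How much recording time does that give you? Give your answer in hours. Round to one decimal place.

3.7 hours

Audio total: 504 + 96 = 600 kbps = 0.600 Mbps.
Total bitrate: 9.8 + 0.600 = 10.400 Mbps.
Capacity: 16 GiB = 137,439 Mb.
Recording time: 137,439 / 10.400 = 13,215 s ≈ 3.67 hours.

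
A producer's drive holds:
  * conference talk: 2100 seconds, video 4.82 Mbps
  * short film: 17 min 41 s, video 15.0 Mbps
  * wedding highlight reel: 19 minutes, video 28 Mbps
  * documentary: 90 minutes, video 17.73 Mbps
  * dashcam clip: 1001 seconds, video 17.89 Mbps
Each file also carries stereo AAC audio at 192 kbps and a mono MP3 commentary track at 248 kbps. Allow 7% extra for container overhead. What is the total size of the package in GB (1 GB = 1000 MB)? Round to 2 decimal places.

Audio total: 192 + 248 = 440 kbps = 0.440 Mbps.
conference talk: 5.260 Mbps × 2100 s × 1.07 = 11819.2 Mb
short film: 15.440 Mbps × 1061 s × 1.07 = 17528.6 Mb
wedding highlight reel: 28.440 Mbps × 1140 s × 1.07 = 34691.1 Mb
documentary: 18.170 Mbps × 5400 s × 1.07 = 104986.3 Mb
dashcam clip: 18.330 Mbps × 1001 s × 1.07 = 19632.7 Mb
Total: 188657.9 Mb = 23582.2 MB.
= 23.58 GB.

23.58 GB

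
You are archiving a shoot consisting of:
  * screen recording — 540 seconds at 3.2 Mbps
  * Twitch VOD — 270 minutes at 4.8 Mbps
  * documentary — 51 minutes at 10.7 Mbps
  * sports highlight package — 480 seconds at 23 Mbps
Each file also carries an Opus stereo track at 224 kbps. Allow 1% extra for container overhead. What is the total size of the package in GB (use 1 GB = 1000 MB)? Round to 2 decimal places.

Audio: 224 kbps = 0.224 Mbps.
screen recording: 3.424 Mbps × 540 s × 1.01 = 1867.4 Mb
Twitch VOD: 5.024 Mbps × 16200 s × 1.01 = 82202.7 Mb
documentary: 10.924 Mbps × 3060 s × 1.01 = 33761.7 Mb
sports highlight package: 23.224 Mbps × 480 s × 1.01 = 11259.0 Mb
Total: 129090.8 Mb = 16136.4 MB.
= 16.14 GB.

16.14 GB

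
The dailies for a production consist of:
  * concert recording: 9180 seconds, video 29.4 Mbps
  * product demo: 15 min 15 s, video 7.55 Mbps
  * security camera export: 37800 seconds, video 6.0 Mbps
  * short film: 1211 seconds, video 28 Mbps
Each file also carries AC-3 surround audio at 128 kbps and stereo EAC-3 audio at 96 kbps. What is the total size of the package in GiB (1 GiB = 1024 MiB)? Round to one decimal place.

Audio total: 128 + 96 = 224 kbps = 0.224 Mbps.
concert recording: 29.624 Mbps × 9180 s = 271948.3 Mb
product demo: 7.774 Mbps × 915 s = 7113.2 Mb
security camera export: 6.224 Mbps × 37800 s = 235267.2 Mb
short film: 28.224 Mbps × 1211 s = 34179.3 Mb
Total: 548508.0 Mb = 68563.5 MB.
= 63.85 GiB.

63.9 GiB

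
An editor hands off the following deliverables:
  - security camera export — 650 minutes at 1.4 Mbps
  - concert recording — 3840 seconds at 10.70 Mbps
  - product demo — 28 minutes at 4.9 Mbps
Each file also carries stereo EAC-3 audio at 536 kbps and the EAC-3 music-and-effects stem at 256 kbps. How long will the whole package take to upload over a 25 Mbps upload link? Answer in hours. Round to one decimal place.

1.5 hours

Audio total: 536 + 256 = 792 kbps = 0.792 Mbps.
security camera export: 2.192 Mbps × 39000 s = 85488.0 Mb
concert recording: 11.492 Mbps × 3840 s = 44129.3 Mb
product demo: 5.692 Mbps × 1680 s = 9562.6 Mb
Total: 139179.8 Mb = 17397.5 MB.
At 25 Mbps: 139179.8 / 25 = 5567 s ≈ 1.55 hours.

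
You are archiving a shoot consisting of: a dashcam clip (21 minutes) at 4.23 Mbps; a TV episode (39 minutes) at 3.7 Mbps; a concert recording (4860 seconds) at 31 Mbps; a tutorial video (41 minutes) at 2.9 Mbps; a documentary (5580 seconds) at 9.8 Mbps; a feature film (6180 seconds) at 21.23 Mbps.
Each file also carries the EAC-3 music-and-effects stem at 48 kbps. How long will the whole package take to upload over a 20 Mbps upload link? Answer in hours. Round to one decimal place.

Audio: 48 kbps = 0.048 Mbps.
dashcam clip: 4.278 Mbps × 1260 s = 5390.3 Mb
TV episode: 3.748 Mbps × 2340 s = 8770.3 Mb
concert recording: 31.048 Mbps × 4860 s = 150893.3 Mb
tutorial video: 2.948 Mbps × 2460 s = 7252.1 Mb
documentary: 9.848 Mbps × 5580 s = 54951.8 Mb
feature film: 21.278 Mbps × 6180 s = 131498.0 Mb
Total: 358755.8 Mb = 44844.5 MB.
At 20 Mbps: 358755.8 / 20 = 17938 s ≈ 4.98 hours.

5.0 hours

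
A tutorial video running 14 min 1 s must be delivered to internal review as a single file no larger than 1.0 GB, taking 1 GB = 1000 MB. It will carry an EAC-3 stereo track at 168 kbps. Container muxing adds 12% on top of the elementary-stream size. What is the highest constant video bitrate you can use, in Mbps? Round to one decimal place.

Budget: 1.0 GB = 8000.0 Mb.
Stream payload after overhead: 8000.0 / 1.12 = 7142.9 Mb.
14 min 1 s = 841 s
Total bitrate budget: 7142.9 Mb / 841 s = 8.493 Mbps.
Audio: 168 kbps = 0.168 Mbps.
Video: 8.493 − 0.168 = 8.325 Mbps.

8.3 Mbps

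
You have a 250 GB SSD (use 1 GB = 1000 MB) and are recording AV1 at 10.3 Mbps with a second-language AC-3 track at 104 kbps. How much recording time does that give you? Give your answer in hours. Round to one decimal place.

Audio: 104 kbps = 0.104 Mbps.
Total bitrate: 10.3 + 0.104 = 10.404 Mbps.
Capacity: 250 GB = 2,000,000 Mb.
Recording time: 2,000,000 / 10.404 = 192,234 s ≈ 53.4 hours.

53.4 hours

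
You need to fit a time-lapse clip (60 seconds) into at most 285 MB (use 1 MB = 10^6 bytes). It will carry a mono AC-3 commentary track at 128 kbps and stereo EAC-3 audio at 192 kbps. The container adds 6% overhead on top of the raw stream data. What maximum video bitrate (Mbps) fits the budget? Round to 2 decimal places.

35.53 Mbps

Budget: 285 MB = 2280.0 Mb.
Stream payload after overhead: 2280.0 / 1.06 = 2150.9 Mb.
Total bitrate budget: 2150.9 Mb / 60 s = 35.849 Mbps.
Audio total: 128 + 192 = 320 kbps = 0.320 Mbps.
Video: 35.849 − 0.320 = 35.529 Mbps.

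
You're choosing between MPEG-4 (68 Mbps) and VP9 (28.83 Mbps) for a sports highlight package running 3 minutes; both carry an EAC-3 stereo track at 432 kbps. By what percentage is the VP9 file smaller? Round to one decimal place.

57.2%

3 min = 180 s
Audio: 432 kbps = 0.432 Mbps.
MPEG-4: 68.432 Mbps × 180 s = 12317.8 Mb = 1.540 GB.
VP9: 29.262 Mbps × 180 s = 5267.2 Mb = 0.658 GB.
Reduction: (1 − 0.658/1.540) × 100 = 57.24%.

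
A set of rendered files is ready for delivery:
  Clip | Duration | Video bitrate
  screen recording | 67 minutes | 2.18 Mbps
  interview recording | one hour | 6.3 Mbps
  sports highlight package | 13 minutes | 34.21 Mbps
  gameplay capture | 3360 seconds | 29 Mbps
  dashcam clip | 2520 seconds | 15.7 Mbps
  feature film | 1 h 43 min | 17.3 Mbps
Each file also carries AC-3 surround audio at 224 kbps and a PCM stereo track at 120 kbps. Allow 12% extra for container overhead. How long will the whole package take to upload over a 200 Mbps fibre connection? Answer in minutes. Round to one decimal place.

Audio total: 224 + 120 = 344 kbps = 0.344 Mbps.
screen recording: 2.524 Mbps × 4020 s × 1.12 = 11364.1 Mb
interview recording: 6.644 Mbps × 3600 s × 1.12 = 26788.6 Mb
sports highlight package: 34.554 Mbps × 780 s × 1.12 = 30186.4 Mb
gameplay capture: 29.344 Mbps × 3360 s × 1.12 = 110427.3 Mb
dashcam clip: 16.044 Mbps × 2520 s × 1.12 = 45282.6 Mb
feature film: 17.644 Mbps × 6180 s × 1.12 = 122124.7 Mb
Total: 346173.7 Mb = 43271.7 MB.
At 200 Mbps: 346173.7 / 200 = 1731 s ≈ 28.8 minutes.

28.8 minutes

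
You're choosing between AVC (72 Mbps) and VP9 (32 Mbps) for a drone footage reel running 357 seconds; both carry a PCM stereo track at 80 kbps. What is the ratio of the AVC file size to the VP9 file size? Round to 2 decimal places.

2.25

Audio: 80 kbps = 0.080 Mbps.
AVC: 72.080 Mbps × 357 s = 25732.6 Mb = 2.996 GiB.
VP9: 32.080 Mbps × 357 s = 11452.6 Mb = 1.333 GiB.
Ratio: 2.996 / 1.333 = 2.247.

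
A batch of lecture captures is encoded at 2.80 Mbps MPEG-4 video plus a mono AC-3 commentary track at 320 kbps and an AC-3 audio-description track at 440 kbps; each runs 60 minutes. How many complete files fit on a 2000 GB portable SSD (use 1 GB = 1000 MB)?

1248

60 min = 3600 s
Audio total: 320 + 440 = 760 kbps = 0.760 Mbps.
Total bitrate: 3.560 Mbps.
Per item: 3.560 Mbps × 3600 s = 12,816 Mb = 1,602 MB.
Capacity: 2000 GB = 16,000,000 Mb; 1248.44 items → 1248 complete.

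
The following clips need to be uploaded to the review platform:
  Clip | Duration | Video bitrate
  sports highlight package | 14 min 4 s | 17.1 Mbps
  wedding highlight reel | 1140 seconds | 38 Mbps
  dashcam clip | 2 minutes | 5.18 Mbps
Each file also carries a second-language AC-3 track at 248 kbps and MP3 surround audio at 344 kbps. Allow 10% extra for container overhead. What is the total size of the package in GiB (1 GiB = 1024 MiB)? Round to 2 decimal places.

Audio total: 248 + 344 = 592 kbps = 0.592 Mbps.
sports highlight package: 17.692 Mbps × 844 s × 1.10 = 16425.3 Mb
wedding highlight reel: 38.592 Mbps × 1140 s × 1.10 = 48394.4 Mb
dashcam clip: 5.772 Mbps × 120 s × 1.10 = 761.9 Mb
Total: 65581.5 Mb = 8197.7 MB.
= 7.635 GiB.

7.63 GiB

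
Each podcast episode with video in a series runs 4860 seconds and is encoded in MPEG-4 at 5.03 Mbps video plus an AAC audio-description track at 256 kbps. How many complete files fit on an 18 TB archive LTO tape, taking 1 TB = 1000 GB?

Audio: 256 kbps = 0.256 Mbps.
Total bitrate: 5.286 Mbps.
Per item: 5.286 Mbps × 4860 s = 25,690 Mb = 3,211 MB.
Capacity: 18 TB = 144,000,000 Mb; 5605.30 items → 5605 complete.

5605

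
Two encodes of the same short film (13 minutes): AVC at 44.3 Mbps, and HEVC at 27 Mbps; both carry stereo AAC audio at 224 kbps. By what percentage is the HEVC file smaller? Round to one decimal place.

13 min = 780 s
Audio: 224 kbps = 0.224 Mbps.
AVC: 44.524 Mbps × 780 s = 34728.7 Mb = 4.043 GiB.
HEVC: 27.224 Mbps × 780 s = 21234.7 Mb = 2.472 GiB.
Reduction: (1 − 2.472/4.043) × 100 = 38.86%.

38.9%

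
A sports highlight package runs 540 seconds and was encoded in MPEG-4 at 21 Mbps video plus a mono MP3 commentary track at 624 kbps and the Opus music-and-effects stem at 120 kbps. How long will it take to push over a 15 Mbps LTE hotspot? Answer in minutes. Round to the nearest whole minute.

13 minutes

Audio total: 624 + 120 = 744 kbps = 0.744 Mbps.
Total bitrate: 21.744 Mbps.
File: 21.744 Mbps × 540 s = 11741.8 Mb.
At 15 Mbps: 11741.8 / 15 = 782.8 s ≈ 13 minutes.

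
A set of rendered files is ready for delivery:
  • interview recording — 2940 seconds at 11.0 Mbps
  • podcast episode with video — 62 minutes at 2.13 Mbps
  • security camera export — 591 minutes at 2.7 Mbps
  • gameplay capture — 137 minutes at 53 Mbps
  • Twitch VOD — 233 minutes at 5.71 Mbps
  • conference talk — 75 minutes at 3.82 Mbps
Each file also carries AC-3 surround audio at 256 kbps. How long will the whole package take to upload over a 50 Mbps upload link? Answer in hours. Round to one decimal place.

3.8 hours

Audio: 256 kbps = 0.256 Mbps.
interview recording: 11.256 Mbps × 2940 s = 33092.6 Mb
podcast episode with video: 2.386 Mbps × 3720 s = 8875.9 Mb
security camera export: 2.956 Mbps × 35460 s = 104819.8 Mb
gameplay capture: 53.256 Mbps × 8220 s = 437764.3 Mb
Twitch VOD: 5.966 Mbps × 13980 s = 83404.7 Mb
conference talk: 4.076 Mbps × 4500 s = 18342.0 Mb
Total: 686299.3 Mb = 85787.4 MB.
At 50 Mbps: 686299.3 / 50 = 13726 s ≈ 3.81 hours.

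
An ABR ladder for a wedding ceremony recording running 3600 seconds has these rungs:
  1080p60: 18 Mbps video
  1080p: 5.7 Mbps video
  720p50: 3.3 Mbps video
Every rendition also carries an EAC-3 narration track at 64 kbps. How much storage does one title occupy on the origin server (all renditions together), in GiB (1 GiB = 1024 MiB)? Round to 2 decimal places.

11.40 GiB

Audio: 64 kbps = 0.064 Mbps.
Sum of rendition bitrates: (18+0.064) + (5.7+0.064) + (3.3+0.064) = 27.192 Mbps.
× 3600 s = 97,891 Mb = 12,236 MB = 11.40 GiB.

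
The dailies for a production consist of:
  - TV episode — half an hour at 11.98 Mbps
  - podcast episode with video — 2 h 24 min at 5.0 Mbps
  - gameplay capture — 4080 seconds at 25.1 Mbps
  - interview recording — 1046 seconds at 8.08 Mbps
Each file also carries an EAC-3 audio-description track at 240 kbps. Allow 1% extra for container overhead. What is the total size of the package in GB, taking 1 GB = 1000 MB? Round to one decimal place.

Audio: 240 kbps = 0.240 Mbps.
TV episode: 12.220 Mbps × 1800 s × 1.01 = 22216.0 Mb
podcast episode with video: 5.240 Mbps × 8640 s × 1.01 = 45726.3 Mb
gameplay capture: 25.340 Mbps × 4080 s × 1.01 = 104421.1 Mb
interview recording: 8.320 Mbps × 1046 s × 1.01 = 8789.7 Mb
Total: 181153.1 Mb = 22644.1 MB.
= 22.64 GB.

22.6 GB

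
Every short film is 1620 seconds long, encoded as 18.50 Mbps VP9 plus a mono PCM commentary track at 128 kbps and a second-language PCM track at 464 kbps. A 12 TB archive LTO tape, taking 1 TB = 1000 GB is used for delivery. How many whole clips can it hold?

3103

Audio total: 128 + 464 = 592 kbps = 0.592 Mbps.
Total bitrate: 19.092 Mbps.
Per item: 19.092 Mbps × 1620 s = 30,929 Mb = 3,866 MB.
Capacity: 12 TB = 96,000,000 Mb; 3103.88 items → 3103 complete.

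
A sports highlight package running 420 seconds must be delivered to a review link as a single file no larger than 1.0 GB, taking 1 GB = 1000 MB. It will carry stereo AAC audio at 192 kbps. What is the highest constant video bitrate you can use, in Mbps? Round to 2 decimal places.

18.86 Mbps

Budget: 1.0 GB = 8000.0 Mb.
Total bitrate budget: 8000.0 Mb / 420 s = 19.048 Mbps.
Audio: 192 kbps = 0.192 Mbps.
Video: 19.048 − 0.192 = 18.856 Mbps.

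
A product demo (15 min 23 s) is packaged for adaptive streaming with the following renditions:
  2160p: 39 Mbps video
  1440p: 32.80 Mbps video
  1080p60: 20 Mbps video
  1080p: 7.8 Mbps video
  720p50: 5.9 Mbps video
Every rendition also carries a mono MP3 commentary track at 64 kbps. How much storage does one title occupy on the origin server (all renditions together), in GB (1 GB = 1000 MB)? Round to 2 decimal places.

15 min 23 s = 923 s
Audio: 64 kbps = 0.064 Mbps.
Sum of rendition bitrates: (39+0.064) + (32.80+0.064) + (20+0.064) + (7.8+0.064) + (5.9+0.064) = 105.820 Mbps.
× 923 s = 97,672 Mb = 12,209 MB = 12.21 GB.

12.21 GB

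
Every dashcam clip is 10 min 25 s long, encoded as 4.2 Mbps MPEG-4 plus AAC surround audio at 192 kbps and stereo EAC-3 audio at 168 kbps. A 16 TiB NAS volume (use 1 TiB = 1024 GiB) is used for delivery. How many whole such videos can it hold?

49381

10 min 25 s = 625 s
Audio total: 192 + 168 = 360 kbps = 0.360 Mbps.
Total bitrate: 4.560 Mbps.
Per item: 4.560 Mbps × 625 s = 2,850 Mb = 356.2 MB.
Capacity: 16 TiB = 140,737,488 Mb; 49381.57 items → 49381 complete.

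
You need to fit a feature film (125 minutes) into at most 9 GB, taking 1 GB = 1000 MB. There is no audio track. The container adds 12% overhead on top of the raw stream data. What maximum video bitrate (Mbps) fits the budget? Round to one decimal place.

Budget: 9 GB = 72000.0 Mb.
Stream payload after overhead: 72000.0 / 1.12 = 64285.7 Mb.
125 min = 7500 s
Total bitrate budget: 64285.7 Mb / 7500 s = 8.571 Mbps.

8.6 Mbps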